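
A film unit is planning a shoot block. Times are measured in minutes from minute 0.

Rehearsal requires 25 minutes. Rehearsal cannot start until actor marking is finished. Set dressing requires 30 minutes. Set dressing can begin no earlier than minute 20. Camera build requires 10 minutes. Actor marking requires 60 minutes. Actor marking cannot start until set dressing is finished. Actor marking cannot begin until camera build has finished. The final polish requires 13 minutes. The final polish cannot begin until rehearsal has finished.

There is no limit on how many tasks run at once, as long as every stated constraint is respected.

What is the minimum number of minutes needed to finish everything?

148

Camera build has no prerequisites, so it starts at minute 0 and finishes at minute 10.
After its own release at minute 20, set dressing can start at minute 20 and finishes at minute 50.
For actor marking: set dressing (finishes minute 50); camera build (finishes minute 10). Taking the maximum gives a start of minute 50, and it finishes at 50 + 60 = minute 110.
Rehearsal waits on actor marking (finishes minute 110), so it starts at minute 110 and finishes at 110 + 25 = minute 135.
The final polish waits on rehearsal (finishes minute 135), so it starts at minute 135 and finishes at 135 + 13 = minute 148.
All tasks are finished once the last one completes. Finish times: Set dressing at 50, Camera build at 10, Actor marking at 110, Rehearsal at 135, The final polish at 148. The latest is minute 148.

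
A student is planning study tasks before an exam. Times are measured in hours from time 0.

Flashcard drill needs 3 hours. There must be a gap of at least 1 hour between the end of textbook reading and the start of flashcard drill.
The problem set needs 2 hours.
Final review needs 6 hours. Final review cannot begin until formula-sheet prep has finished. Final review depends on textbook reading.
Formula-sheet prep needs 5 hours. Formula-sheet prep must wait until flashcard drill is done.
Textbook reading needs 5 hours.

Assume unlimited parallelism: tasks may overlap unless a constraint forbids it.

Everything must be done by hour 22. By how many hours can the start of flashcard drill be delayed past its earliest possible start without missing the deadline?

Textbook reading can start immediately at hour 0; it finishes at hour 5.
Flashcard drill waits on textbook reading (finishes hour 5, plus 1-hour gap → hour 6), so it starts at hour 6 and finishes at 6 + 3 = hour 9.

Working backward from the deadline:
Nothing follows final review; the deadline of hour 22 is its only limit. It must start by 22 − 6 = hour 16.
Since final review (must start by hour 16) depends on it, formula-sheet prep must finish by hour 16. Backing off its 5-hour duration gives a latest start of hour 11.
Flashcard drill must finish before formula-sheet prep (must start by hour 11). With a 3-hour duration, flashcard drill must start by 11 − 3 = hour 8.
So flashcard drill can start as early as hour 6 and as late as hour 8, giving 8 − 6 = 2 hours of slack.

2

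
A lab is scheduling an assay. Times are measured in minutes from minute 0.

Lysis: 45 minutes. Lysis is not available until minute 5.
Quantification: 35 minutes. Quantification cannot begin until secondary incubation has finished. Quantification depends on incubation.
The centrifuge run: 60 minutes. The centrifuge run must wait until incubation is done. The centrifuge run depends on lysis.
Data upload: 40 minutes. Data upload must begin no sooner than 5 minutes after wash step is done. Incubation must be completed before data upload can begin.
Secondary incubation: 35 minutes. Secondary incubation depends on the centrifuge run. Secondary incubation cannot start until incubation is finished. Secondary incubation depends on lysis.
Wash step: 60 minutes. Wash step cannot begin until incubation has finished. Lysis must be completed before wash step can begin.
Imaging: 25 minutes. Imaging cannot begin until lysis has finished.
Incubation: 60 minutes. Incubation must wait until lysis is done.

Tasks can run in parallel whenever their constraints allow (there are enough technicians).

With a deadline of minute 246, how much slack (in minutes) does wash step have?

31

Lysis cannot begin until its own release at minute 5. It runs from minute 5 to 5 + 45 = minute 50.
Incubation waits on lysis (finishes minute 50), so it starts at minute 50 and finishes at 50 + 60 = minute 110.
For wash step: incubation (finishes minute 110); lysis (finishes minute 50). Taking the maximum gives a start of minute 110, and it finishes at 110 + 60 = minute 170.

Working backward from the deadline:
Data upload must finish by minute 246; it takes 40 minutes, so it must start by 246 − 40 = minute 206.
Since data upload (must start by minute 206, minus 5-minute gap → minute 201) depends on it, wash step must finish by minute 201. Backing off its 60-minute duration gives a latest start of minute 141.
So wash step can start as early as minute 110 and as late as minute 141, giving 141 − 110 = 31 minutes of slack.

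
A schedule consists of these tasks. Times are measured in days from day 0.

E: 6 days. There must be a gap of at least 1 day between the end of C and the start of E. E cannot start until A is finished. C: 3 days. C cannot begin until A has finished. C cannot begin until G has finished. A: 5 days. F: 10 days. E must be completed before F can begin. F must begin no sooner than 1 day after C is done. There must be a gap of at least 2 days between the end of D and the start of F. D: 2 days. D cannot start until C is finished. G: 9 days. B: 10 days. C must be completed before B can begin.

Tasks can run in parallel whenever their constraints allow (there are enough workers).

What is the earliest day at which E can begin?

Nothing blocks G, so it runs from day 0 to day 9.
A has no prerequisites, so it starts at day 0 and finishes at day 5.
For C: A (finishes day 5); G (finishes day 9). Taking the maximum gives a start of day 9, and it finishes at 9 + 3 = day 12.
E waits on C (finishes day 12, plus 1-day gap → day 13); A (finishes day 5). The latest of these is day 13, which is the earliest E can start.

13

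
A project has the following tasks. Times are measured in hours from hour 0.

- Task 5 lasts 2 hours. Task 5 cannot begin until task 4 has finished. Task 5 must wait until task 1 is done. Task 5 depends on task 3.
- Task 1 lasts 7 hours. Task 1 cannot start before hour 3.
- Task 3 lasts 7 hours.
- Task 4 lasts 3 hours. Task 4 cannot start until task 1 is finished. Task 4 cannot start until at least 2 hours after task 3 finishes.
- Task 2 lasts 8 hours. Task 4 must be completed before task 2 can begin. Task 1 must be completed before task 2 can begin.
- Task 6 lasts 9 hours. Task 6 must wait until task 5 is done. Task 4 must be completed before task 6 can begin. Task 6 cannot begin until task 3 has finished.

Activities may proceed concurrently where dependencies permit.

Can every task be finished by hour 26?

Task 3 can start immediately at hour 0; it finishes at hour 7.
After its own release at hour 3, task 1 can start at hour 3 and finishes at hour 10.
Task 4 needs all of task 1 (finishes hour 10); task 3 (finishes hour 7, plus 2-hour gap → hour 9). That puts its earliest start at hour 10; it finishes at 10 + 3 = hour 13.
Task 5 has to wait for task 4 (finishes hour 13); task 1 (finishes hour 10); task 3 (finishes hour 7). The latest of these is hour 13, so task 5 runs hour 13 to 13 + 2 = hour 15.
For task 6: task 5 (finishes hour 15); task 4 (finishes hour 13); task 3 (finishes hour 7). Taking the maximum gives a start of hour 15, and it finishes at 15 + 9 = hour 24.
Task 2 has to wait for task 4 (finishes hour 13); task 1 (finishes hour 10). The latest of these is hour 13, so task 2 runs hour 13 to 13 + 8 = hour 21.
Every task is finished by hour 24, which is no later than the deadline of 26, so the schedule is feasible.

Yes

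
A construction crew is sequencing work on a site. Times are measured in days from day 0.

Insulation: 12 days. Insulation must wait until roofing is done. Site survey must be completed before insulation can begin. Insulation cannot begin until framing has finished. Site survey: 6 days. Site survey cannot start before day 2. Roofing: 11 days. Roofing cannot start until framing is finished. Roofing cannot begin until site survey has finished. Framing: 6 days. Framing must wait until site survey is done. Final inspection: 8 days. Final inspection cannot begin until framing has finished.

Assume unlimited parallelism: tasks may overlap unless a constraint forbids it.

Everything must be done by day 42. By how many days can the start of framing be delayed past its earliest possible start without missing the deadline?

After its own release at day 2, site survey can start at day 2 and finishes at day 8.
Framing cannot begin until site survey (finishes day 8). It runs from day 8 to 8 + 6 = day 14.

Working backward from the deadline:
Insulation has no dependents, so it just needs to finish by day 42. Starting by 42 − 12 = day 30 achieves that.
Roofing must finish before insulation (must start by day 30). With an 11-day duration, roofing must start by 30 − 11 = day 19.
Nothing follows final inspection; the deadline of day 42 is its only limit. It must start by 42 − 8 = day 34.
Framing feeds roofing (must start by day 19); insulation (must start by day 30); final inspection (must start by day 34). Taking the minimum, framing must finish by day 19 and start by 19 − 6 = day 13.
So framing can start as early as day 8 and as late as day 13, giving 13 − 8 = 5 days of slack.

5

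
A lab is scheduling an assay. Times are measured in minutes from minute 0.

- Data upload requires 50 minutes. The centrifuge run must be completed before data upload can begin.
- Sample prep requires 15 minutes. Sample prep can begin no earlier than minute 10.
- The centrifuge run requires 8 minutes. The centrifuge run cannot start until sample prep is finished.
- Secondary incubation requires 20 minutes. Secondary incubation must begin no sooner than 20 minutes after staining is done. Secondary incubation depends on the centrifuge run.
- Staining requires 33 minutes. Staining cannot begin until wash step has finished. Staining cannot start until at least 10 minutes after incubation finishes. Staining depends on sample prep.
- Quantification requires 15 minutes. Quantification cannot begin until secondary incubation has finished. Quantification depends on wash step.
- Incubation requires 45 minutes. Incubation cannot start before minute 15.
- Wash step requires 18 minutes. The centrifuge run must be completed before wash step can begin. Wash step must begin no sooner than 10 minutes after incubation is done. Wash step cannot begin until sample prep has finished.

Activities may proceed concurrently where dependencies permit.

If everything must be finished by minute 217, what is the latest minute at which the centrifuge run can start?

Quantification must finish by minute 217; it takes 15 minutes, so it must start by 217 − 15 = minute 202.
Secondary incubation feeds into quantification (must start by minute 202); so secondary incubation must finish by minute 202 and therefore start by minute 182.
Staining has to be done before secondary incubation (must start by minute 182, minus 20-minute gap → minute 162). That means finishing by minute 162, i.e. starting by 162 − 33 = minute 129.
For wash step: staining (must start by minute 129); quantification (must start by minute 202). The most restrictive is minute 129; with an 18-minute duration, wash step must start by minute 111.
Data upload has no dependents, so it just needs to finish by minute 217. Starting by 217 − 50 = minute 167 achieves that.
The centrifuge run feeds wash step (must start by minute 111); secondary incubation (must start by minute 182); data upload (must start by minute 167). Taking the minimum, the centrifuge run must finish by minute 111 and start by 111 − 8 = minute 103.

103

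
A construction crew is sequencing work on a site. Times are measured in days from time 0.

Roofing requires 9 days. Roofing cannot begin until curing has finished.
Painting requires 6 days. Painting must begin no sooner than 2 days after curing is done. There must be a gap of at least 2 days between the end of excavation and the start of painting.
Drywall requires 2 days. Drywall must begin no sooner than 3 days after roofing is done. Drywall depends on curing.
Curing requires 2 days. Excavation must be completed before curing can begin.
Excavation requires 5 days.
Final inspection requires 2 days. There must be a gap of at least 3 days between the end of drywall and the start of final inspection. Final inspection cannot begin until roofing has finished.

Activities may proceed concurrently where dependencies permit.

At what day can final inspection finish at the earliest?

Excavation can start immediately at day 0; it finishes at day 5.
After excavation (finishes day 5), curing can start at day 5 and finishes at day 7.
After curing (finishes day 7), roofing can start at day 7 and finishes at day 16.
Drywall cannot start until roofing (finishes day 16, plus 3-day gap → day 19); curing (finishes day 7). The controlling bound is day 19, so drywall finishes at 19 + 2 = day 21.
For final inspection: drywall (finishes day 21, plus 3-day gap → day 24); roofing (finishes day 16). Taking the maximum gives a start of day 24, and it finishes at 24 + 2 = day 26.

26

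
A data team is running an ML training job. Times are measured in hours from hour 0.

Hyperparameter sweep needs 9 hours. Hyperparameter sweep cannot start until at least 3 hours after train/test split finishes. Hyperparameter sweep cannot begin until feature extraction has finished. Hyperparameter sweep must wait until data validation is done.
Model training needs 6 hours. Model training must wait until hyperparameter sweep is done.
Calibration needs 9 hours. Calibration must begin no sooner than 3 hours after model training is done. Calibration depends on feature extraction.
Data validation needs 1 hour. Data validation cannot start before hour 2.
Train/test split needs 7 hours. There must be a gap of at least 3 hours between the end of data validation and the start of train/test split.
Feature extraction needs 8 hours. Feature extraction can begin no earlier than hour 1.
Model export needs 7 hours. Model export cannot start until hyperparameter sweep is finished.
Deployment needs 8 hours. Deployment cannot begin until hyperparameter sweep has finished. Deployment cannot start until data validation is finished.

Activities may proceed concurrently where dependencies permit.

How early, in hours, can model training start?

25

Feature extraction waits on its own release at hour 1, so it starts at hour 1 and finishes at 1 + 8 = hour 9.
After its own release at hour 2, data validation can start at hour 2 and finishes at hour 3.
Train/test split cannot begin until data validation (finishes hour 3, plus 3-hour gap → hour 6). It runs from hour 6 to 6 + 7 = hour 13.
Hyperparameter sweep has to wait for train/test split (finishes hour 13, plus 3-hour gap → hour 16); feature extraction (finishes hour 9); data validation (finishes hour 3). The latest of these is hour 16, so hyperparameter sweep runs hour 16 to 16 + 9 = hour 25.
Model training waits on hyperparameter sweep (finishes hour 25), so the earliest it can start is hour 25.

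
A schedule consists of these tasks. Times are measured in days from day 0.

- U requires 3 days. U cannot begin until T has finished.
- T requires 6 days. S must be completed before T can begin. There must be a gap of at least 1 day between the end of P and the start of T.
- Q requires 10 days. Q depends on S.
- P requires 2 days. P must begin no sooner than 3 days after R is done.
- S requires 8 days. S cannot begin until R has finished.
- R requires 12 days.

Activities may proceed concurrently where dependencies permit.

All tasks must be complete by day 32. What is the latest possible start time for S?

14

U has no dependents, so it just needs to finish by day 32. Starting by 32 − 3 = day 29 achieves that.
T feeds into U (must start by day 29); so T must finish by day 29 and therefore start by day 23.
Q must finish by day 32; it takes 10 days, so it must start by 32 − 10 = day 22.
S has several dependents: Q (must start by day 22); T (must start by day 23). The earliest of those limits is day 22, so S must start by 22 − 8 = day 14.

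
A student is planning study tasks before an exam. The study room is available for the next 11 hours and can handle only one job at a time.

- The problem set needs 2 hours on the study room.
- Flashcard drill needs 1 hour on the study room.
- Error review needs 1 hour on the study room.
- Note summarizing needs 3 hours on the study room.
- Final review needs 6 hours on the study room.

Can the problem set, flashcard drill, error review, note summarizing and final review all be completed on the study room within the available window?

Running back to back, the jobs need 2 + 1 + 1 + 3 + 6 = 13 hours on the study room.
Since 13 > 11, they cannot all fit.

No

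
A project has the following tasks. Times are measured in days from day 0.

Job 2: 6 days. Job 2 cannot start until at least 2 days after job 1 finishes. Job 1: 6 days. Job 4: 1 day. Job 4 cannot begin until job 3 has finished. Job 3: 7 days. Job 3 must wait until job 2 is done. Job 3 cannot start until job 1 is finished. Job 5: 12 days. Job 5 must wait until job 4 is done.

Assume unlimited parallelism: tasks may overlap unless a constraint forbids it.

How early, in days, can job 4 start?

21

Job 1 has no prerequisites, so it starts at day 0 and finishes at day 6.
Job 2 waits on job 1 (finishes day 6, plus 2-day gap → day 8), so it starts at day 8 and finishes at 8 + 6 = day 14.
Job 3 has to wait for job 2 (finishes day 14); job 1 (finishes day 6). The latest of these is day 14, so job 3 runs day 14 to 14 + 7 = day 21.
Job 4 waits on job 3 (finishes day 21), so the earliest it can start is day 21.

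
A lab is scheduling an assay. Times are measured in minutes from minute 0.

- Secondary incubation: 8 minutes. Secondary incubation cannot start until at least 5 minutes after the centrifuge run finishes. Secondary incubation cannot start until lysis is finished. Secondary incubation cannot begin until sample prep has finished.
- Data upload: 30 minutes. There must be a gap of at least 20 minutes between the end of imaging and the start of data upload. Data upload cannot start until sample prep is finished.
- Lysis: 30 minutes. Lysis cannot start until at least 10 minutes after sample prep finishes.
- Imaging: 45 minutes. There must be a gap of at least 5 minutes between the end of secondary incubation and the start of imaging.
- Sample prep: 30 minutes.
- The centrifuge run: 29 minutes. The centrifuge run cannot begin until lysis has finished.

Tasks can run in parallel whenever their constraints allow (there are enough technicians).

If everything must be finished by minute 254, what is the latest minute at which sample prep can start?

To finish by minute 254, data upload (duration 30) must start no later than minute 224.
Since data upload (must start by minute 224, minus 20-minute gap → minute 204) depends on it, imaging must finish by minute 204. Backing off its 45-minute duration gives a latest start of minute 159.
Secondary incubation feeds into imaging (must start by minute 159, minus 5-minute gap → minute 154); so secondary incubation must finish by minute 154 and therefore start by minute 146.
Since secondary incubation (must start by minute 146, minus 5-minute gap → minute 141) depends on it, the centrifuge run must finish by minute 141. Backing off its 29-minute duration gives a latest start of minute 112.
Lysis has several dependents: the centrifuge run (must start by minute 112); secondary incubation (must start by minute 146). The earliest of those limits is minute 112, so lysis must start by 112 − 30 = minute 82.
Sample prep must finish in time for lysis (must start by minute 82, minus 10-minute gap → minute 72); secondary incubation (must start by minute 146); data upload (must start by minute 224). The tightest is minute 72, so sample prep must start by 72 − 30 = minute 42.

42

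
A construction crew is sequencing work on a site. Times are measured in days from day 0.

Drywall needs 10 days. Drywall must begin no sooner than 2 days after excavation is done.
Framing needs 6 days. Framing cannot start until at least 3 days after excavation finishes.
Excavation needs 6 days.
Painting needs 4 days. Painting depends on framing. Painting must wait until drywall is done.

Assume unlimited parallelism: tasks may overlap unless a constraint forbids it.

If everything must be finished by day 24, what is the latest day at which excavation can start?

To finish by day 24, painting (duration 4) must start no later than day 20.
Framing has to be done before painting (must start by day 20). That means finishing by day 20, i.e. starting by 20 − 6 = day 14.
Drywall must finish before painting (must start by day 20). With a 10-day duration, drywall must start by 20 − 10 = day 10.
For excavation: framing (must start by day 14, minus 3-day gap → day 11); drywall (must start by day 10, minus 2-day gap → day 8). The most restrictive is day 8; with a 6-day duration, excavation must start by day 2.

2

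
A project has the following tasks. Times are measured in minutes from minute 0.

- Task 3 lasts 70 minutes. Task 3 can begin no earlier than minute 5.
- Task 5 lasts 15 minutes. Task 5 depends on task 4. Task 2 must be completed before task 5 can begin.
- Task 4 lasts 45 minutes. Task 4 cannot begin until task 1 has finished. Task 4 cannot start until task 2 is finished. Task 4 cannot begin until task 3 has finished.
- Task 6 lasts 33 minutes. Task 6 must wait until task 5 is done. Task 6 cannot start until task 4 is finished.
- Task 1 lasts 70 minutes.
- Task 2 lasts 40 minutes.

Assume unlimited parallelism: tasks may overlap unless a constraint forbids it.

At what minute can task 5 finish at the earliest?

135

Task 3 waits on its own release at minute 5, so it starts at minute 5 and finishes at 5 + 70 = minute 75.
Nothing blocks task 2, so it runs from minute 0 to minute 40.
Task 1 can start immediately at minute 0; it finishes at minute 70.
For task 4: task 1 (finishes minute 70); task 2 (finishes minute 40); task 3 (finishes minute 75). Taking the maximum gives a start of minute 75, and it finishes at 75 + 45 = minute 120.
For task 5: task 4 (finishes minute 120); task 2 (finishes minute 40). Taking the maximum gives a start of minute 120, and it finishes at 120 + 15 = minute 135.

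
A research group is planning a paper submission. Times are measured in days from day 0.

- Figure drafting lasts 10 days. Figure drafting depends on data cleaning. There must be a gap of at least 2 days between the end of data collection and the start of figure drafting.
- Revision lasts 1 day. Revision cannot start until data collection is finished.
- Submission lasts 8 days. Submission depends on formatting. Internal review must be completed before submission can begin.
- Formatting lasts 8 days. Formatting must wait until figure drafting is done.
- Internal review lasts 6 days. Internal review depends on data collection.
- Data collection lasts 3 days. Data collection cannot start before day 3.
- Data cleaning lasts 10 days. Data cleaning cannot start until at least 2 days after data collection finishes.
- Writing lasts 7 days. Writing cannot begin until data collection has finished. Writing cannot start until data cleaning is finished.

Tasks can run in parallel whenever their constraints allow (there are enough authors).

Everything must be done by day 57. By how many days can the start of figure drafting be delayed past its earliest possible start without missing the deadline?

After its own release at day 3, data collection can start at day 3 and finishes at day 6.
Data cleaning waits on data collection (finishes day 6, plus 2-day gap → day 8), so it starts at day 8 and finishes at 8 + 10 = day 18.
For figure drafting: data cleaning (finishes day 18); data collection (finishes day 6, plus 2-day gap → day 8). Taking the maximum gives a start of day 18, and it finishes at 18 + 10 = day 28.

Working backward from the deadline:
Submission has no dependents, so it just needs to finish by day 57. Starting by 57 − 8 = day 49 achieves that.
Formatting feeds into submission (must start by day 49); so formatting must finish by day 49 and therefore start by day 41.
Since formatting (must start by day 41) depends on it, figure drafting must finish by day 41. Backing off its 10-day duration gives a latest start of day 31.
So figure drafting can start as early as day 18 and as late as day 31, giving 31 − 18 = 13 days of slack.

13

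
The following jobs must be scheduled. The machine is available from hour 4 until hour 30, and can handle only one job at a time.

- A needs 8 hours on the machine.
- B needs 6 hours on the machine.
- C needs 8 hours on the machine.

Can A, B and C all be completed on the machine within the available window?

Yes

The machine window is 30 − 4 = 26 hours.
Running back to back, the jobs need 8 + 6 + 8 = 22 hours on the machine.
Since 22 ≤ 26, they fit within the window.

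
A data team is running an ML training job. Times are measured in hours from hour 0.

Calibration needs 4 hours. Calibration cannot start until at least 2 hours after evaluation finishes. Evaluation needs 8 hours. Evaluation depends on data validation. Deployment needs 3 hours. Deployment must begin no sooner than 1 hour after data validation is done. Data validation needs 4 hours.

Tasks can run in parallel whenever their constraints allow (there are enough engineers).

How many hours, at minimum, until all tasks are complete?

Data validation has no prerequisites, so it starts at hour 0 and finishes at hour 4.
Deployment waits on data validation (finishes hour 4, plus 1-hour gap → hour 5), so it starts at hour 5 and finishes at 5 + 3 = hour 8.
Evaluation waits on data validation (finishes hour 4), so it starts at hour 4 and finishes at 4 + 8 = hour 12.
After evaluation (finishes hour 12, plus 2-hour gap → hour 14), calibration can start at hour 14 and finishes at hour 18.
All tasks are finished once the last one completes. Finish times: Data validation at 4, Evaluation at 12, Calibration at 18, Deployment at 8. The latest is hour 18.

18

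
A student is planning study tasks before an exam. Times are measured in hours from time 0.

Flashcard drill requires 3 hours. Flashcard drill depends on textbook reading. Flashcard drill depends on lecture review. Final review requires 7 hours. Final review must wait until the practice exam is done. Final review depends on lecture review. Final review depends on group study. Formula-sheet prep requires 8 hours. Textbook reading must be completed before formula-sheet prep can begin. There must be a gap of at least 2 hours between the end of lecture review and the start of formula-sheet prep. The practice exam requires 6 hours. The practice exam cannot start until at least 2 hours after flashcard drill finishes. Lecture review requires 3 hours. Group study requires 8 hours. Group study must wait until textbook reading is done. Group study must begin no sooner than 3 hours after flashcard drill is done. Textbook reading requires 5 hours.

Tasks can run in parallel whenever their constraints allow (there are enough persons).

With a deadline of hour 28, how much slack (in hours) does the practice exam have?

Lecture review can start immediately at hour 0; it finishes at hour 3.
Textbook reading has no prerequisites, so it starts at hour 0 and finishes at hour 5.
Flashcard drill has to wait for textbook reading (finishes hour 5); lecture review (finishes hour 3). The latest of these is hour 5, so flashcard drill runs hour 5 to 5 + 3 = hour 8.
After flashcard drill (finishes hour 8, plus 2-hour gap → hour 10), the practice exam can start at hour 10 and finishes at hour 16.

Working backward from the deadline:
Nothing follows final review; the deadline of hour 28 is its only limit. It must start by 28 − 7 = hour 21.
The practice exam must finish before final review (must start by hour 21). With a 6-hour duration, the practice exam must start by 21 − 6 = hour 15.
So the practice exam can start as early as hour 10 and as late as hour 15, giving 15 − 10 = 5 hours of slack.

5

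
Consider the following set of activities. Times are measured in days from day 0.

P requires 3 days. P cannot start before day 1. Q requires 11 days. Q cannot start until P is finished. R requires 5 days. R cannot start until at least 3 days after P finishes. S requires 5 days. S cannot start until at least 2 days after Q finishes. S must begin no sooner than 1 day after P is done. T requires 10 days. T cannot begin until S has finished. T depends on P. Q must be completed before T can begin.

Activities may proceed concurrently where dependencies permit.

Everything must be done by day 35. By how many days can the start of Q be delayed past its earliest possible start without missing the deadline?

P cannot begin until its own release at day 1. It runs from day 1 to 1 + 3 = day 4.
After P (finishes day 4), Q can start at day 4 and finishes at day 15.

Working backward from the deadline:
T has no dependents, so it just needs to finish by day 35. Starting by 35 − 10 = day 25 achieves that.
S feeds into T (must start by day 25); so S must finish by day 25 and therefore start by day 20.
Q has several dependents: S (must start by day 20, minus 2-day gap → day 18); T (must start by day 25). The earliest of those limits is day 18, so Q must start by 18 − 11 = day 7.
So Q can start as early as day 4 and as late as day 7, giving 7 − 4 = 3 days of slack.

3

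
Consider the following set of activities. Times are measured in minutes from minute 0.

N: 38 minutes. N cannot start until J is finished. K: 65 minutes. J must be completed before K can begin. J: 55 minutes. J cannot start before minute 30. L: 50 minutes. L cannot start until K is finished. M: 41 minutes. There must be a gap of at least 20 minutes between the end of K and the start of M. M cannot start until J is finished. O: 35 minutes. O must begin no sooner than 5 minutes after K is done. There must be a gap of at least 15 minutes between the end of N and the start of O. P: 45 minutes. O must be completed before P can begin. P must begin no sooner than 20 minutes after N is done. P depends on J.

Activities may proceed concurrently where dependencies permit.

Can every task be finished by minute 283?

Yes

After its own release at minute 30, J can start at minute 30 and finishes at minute 85.
After J (finishes minute 85), N can start at minute 85 and finishes at minute 123.
K cannot begin until J (finishes minute 85). It runs from minute 85 to 85 + 65 = minute 150.
O has to wait for K (finishes minute 150, plus 5-minute gap → minute 155); N (finishes minute 123, plus 15-minute gap → minute 138). The latest of these is minute 155, so O runs minute 155 to 155 + 35 = minute 190.
For P: O (finishes minute 190); N (finishes minute 123, plus 20-minute gap → minute 143); J (finishes minute 85). Taking the maximum gives a start of minute 190, and it finishes at 190 + 45 = minute 235.
For M: K (finishes minute 150, plus 20-minute gap → minute 170); J (finishes minute 85). Taking the maximum gives a start of minute 170, and it finishes at 170 + 41 = minute 211.
L waits on K (finishes minute 150), so it starts at minute 150 and finishes at 150 + 50 = minute 200.
Every task is finished by minute 235, which is no later than the deadline of 283, so the schedule is feasible.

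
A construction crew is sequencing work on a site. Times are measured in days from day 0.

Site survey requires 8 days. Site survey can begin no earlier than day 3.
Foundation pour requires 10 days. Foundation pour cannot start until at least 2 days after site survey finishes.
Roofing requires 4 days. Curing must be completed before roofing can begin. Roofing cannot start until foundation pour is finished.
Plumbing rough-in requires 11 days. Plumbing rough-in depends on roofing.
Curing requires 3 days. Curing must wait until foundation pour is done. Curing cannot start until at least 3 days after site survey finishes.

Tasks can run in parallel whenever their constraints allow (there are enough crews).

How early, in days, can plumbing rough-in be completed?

After its own release at day 3, site survey can start at day 3 and finishes at day 11.
Foundation pour waits on site survey (finishes day 11, plus 2-day gap → day 13), so it starts at day 13 and finishes at 13 + 10 = day 23.
Curing needs all of foundation pour (finishes day 23); site survey (finishes day 11, plus 3-day gap → day 14). That puts its earliest start at day 23; it finishes at 23 + 3 = day 26.
Roofing needs all of curing (finishes day 26); foundation pour (finishes day 23). That puts its earliest start at day 26; it finishes at 26 + 4 = day 30.
Plumbing rough-in waits on roofing (finishes day 30), so it starts at day 30 and finishes at 30 + 11 = day 41.

41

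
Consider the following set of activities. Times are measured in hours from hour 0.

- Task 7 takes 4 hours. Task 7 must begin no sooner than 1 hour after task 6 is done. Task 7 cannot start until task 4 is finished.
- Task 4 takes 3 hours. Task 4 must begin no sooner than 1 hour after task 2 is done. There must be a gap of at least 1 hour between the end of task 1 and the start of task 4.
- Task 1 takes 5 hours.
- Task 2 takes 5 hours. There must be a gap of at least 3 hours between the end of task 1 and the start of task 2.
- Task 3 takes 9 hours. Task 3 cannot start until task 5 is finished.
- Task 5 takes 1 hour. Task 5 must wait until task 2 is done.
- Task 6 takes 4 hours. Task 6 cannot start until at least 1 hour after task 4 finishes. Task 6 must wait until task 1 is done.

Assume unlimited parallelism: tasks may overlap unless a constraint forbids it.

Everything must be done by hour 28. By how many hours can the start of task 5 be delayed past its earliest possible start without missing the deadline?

Task 1 can start immediately at hour 0; it finishes at hour 5.
Task 2 waits on task 1 (finishes hour 5, plus 3-hour gap → hour 8), so it starts at hour 8 and finishes at 8 + 5 = hour 13.
Task 5 cannot begin until task 2 (finishes hour 13). It runs from hour 13 to 13 + 1 = hour 14.

Working backward from the deadline:
To finish by hour 28, task 3 (duration 9) must start no later than hour 19.
Task 5 feeds into task 3 (must start by hour 19); so task 5 must finish by hour 19 and therefore start by hour 18.
So task 5 can start as early as hour 13 and as late as hour 18, giving 18 − 13 = 5 hours of slack.

5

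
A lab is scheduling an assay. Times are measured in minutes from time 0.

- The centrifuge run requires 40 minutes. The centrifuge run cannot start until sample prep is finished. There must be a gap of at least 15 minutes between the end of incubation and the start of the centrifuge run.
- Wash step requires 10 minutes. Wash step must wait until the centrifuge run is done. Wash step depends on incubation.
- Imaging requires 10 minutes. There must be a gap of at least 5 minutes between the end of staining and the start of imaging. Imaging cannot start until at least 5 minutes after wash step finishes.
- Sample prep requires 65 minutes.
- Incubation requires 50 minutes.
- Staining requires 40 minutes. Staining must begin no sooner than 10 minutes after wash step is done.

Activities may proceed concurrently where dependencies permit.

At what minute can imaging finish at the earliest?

180

Nothing blocks incubation, so it runs from minute 0 to minute 50.
Sample prep can start immediately at minute 0; it finishes at minute 65.
The centrifuge run needs all of sample prep (finishes minute 65); incubation (finishes minute 50, plus 15-minute gap → minute 65). That puts its earliest start at minute 65; it finishes at 65 + 40 = minute 105.
For wash step: the centrifuge run (finishes minute 105); incubation (finishes minute 50). Taking the maximum gives a start of minute 105, and it finishes at 105 + 10 = minute 115.
After wash step (finishes minute 115, plus 10-minute gap → minute 125), staining can start at minute 125 and finishes at minute 165.
Imaging has to wait for staining (finishes minute 165, plus 5-minute gap → minute 170); wash step (finishes minute 115, plus 5-minute gap → minute 120). The latest of these is minute 170, so imaging runs minute 170 to 170 + 10 = minute 180.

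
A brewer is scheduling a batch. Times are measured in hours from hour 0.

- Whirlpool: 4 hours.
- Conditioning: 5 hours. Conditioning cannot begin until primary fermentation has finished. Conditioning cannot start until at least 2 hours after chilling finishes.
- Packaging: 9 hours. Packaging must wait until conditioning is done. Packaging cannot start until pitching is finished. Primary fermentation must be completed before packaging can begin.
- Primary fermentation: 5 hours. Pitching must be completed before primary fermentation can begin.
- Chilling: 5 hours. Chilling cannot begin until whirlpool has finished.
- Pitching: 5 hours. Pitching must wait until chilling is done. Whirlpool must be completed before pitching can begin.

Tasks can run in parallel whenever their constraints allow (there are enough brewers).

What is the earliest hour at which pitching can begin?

9

Whirlpool has no prerequisites, so it starts at hour 0 and finishes at hour 4.
Chilling cannot begin until whirlpool (finishes hour 4). It runs from hour 4 to 4 + 5 = hour 9.
Pitching waits on chilling (finishes hour 9); whirlpool (finishes hour 4). The latest of these is hour 9, which is the earliest pitching can start.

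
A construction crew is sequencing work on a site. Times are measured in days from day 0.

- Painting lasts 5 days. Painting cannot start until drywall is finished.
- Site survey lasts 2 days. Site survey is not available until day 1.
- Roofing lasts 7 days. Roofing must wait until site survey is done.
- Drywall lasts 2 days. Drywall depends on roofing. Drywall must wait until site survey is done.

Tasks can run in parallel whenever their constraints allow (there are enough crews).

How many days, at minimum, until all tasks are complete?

After its own release at day 1, site survey can start at day 1 and finishes at day 3.
Roofing cannot begin until site survey (finishes day 3). It runs from day 3 to 3 + 7 = day 10.
Drywall needs all of roofing (finishes day 10); site survey (finishes day 3). That puts its earliest start at day 10; it finishes at 10 + 2 = day 12.
After drywall (finishes day 12), painting can start at day 12 and finishes at day 17.
All tasks are finished once the last one completes. Finish times: Site survey at 3, Roofing at 10, Drywall at 12, Painting at 17. The latest is day 17.

17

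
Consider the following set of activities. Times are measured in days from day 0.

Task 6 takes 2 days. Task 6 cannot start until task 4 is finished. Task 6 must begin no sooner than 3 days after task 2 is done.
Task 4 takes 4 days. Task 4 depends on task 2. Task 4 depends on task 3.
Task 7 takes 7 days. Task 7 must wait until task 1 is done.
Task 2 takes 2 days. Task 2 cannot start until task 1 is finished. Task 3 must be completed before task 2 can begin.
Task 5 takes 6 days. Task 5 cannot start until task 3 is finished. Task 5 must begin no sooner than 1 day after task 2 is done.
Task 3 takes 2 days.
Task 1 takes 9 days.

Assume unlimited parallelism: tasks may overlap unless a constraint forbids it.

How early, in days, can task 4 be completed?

15

Task 3 has no prerequisites, so it starts at day 0 and finishes at day 2.
Task 1 has no prerequisites, so it starts at day 0 and finishes at day 9.
Task 2 cannot start until task 1 (finishes day 9); task 3 (finishes day 2). The controlling bound is day 9, so task 2 finishes at 9 + 2 = day 11.
For task 4: task 2 (finishes day 11); task 3 (finishes day 2). Taking the maximum gives a start of day 11, and it finishes at 11 + 4 = day 15.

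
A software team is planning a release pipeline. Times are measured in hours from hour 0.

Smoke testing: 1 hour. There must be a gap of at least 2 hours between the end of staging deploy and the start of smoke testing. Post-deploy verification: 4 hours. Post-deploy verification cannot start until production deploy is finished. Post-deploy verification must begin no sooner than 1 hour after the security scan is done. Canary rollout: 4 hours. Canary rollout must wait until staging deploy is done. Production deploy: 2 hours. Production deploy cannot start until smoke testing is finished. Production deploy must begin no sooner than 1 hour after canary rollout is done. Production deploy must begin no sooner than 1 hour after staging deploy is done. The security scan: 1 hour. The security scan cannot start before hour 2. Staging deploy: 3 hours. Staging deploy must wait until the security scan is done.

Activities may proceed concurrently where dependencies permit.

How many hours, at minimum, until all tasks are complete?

After its own release at hour 2, the security scan can start at hour 2 and finishes at hour 3.
After the security scan (finishes hour 3), staging deploy can start at hour 3 and finishes at hour 6.
Canary rollout waits on staging deploy (finishes hour 6), so it starts at hour 6 and finishes at 6 + 4 = hour 10.
Smoke testing waits on staging deploy (finishes hour 6, plus 2-hour gap → hour 8), so it starts at hour 8 and finishes at 8 + 1 = hour 9.
Production deploy cannot start until smoke testing (finishes hour 9); canary rollout (finishes hour 10, plus 1-hour gap → hour 11); staging deploy (finishes hour 6, plus 1-hour gap → hour 7). The controlling bound is hour 11, so production deploy finishes at 11 + 2 = hour 13.
Post-deploy verification has to wait for production deploy (finishes hour 13); the security scan (finishes hour 3, plus 1-hour gap → hour 4). The latest of these is hour 13, so post-deploy verification runs hour 13 to 13 + 4 = hour 17.
All tasks are finished once the last one completes. Finish times: The security scan at 3, Staging deploy at 6, Smoke testing at 9, Canary rollout at 10, Production deploy at 13, Post-deploy verification at 17. The latest is hour 17.

17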